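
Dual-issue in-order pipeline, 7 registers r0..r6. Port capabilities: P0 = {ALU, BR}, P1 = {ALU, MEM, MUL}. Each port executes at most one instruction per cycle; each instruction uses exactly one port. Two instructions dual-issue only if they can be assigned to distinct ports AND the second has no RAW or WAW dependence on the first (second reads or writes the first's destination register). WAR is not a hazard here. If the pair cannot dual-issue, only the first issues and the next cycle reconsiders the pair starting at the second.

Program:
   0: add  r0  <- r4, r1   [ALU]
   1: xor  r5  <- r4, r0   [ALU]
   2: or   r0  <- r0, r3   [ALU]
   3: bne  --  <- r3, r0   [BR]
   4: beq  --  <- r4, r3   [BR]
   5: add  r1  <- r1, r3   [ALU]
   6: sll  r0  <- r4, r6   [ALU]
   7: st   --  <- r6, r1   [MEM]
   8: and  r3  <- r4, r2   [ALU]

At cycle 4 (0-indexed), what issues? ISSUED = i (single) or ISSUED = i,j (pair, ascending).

  cy0 -> i0 (add) RAW r0
  cy1 -> i1,i2 (xor+or) pair
  cy2 -> i3 (bne) no-port BR/BR
  cy3 -> i4,i5 (beq+add) pair
  cy4 -> i6,i7 (sll+st) pair
  cy5 -> i8 (and) tail

ISSUED = 6,7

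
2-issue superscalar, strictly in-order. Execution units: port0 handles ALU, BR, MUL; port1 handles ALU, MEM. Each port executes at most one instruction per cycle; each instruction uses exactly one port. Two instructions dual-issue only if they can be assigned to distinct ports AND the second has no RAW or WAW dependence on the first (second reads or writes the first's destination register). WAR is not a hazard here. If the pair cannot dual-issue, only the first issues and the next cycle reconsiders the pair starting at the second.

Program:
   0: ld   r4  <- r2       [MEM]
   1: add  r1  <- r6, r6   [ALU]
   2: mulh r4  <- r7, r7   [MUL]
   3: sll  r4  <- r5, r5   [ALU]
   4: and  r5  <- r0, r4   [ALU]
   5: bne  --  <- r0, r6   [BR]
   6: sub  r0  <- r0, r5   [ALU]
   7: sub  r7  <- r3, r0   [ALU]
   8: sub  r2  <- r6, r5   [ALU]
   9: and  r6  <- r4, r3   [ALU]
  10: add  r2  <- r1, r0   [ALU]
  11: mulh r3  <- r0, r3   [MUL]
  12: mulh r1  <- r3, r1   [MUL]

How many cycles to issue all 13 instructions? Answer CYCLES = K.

CYCLES = 9

[0] i0/i1  ld.MEM add.ALU  -- pair
[1] i2  mulh.MUL  -- WAW r4
[2] i3  sll.ALU  -- RAW r4
[3] i4/i5  and.ALU bne.BR  -- pair
[4] i6  sub.ALU  -- RAW r0
[5] i7/i8  sub.ALU sub.ALU  -- pair
[6] i9/i10  and.ALU add.ALU  -- pair
[7] i11  mulh.MUL  -- no-port MUL/MUL
[8] i12  mulh.MUL  -- tail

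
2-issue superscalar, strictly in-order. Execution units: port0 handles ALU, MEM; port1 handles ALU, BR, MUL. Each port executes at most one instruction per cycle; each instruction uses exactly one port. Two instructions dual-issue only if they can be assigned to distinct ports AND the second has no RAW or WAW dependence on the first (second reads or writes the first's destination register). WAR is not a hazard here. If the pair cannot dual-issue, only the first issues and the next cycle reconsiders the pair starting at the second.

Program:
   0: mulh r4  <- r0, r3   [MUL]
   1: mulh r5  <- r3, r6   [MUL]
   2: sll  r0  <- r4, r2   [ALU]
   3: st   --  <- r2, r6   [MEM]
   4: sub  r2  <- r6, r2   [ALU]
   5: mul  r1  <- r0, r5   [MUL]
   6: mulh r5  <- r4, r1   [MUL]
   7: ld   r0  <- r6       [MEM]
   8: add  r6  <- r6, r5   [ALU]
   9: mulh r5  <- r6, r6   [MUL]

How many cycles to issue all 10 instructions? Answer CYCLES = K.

c0: i0 mulh  no-port MUL/MUL
c1: i1,i2 mulh+sll  dual
c2: i3,i4 st+sub  dual
c3: i5 mul  no-port MUL/MUL
c4: i6,i7 mulh+ld  dual
c5: i8 add  RAW r6
c6: i9 mulh  tail

CYCLES = 7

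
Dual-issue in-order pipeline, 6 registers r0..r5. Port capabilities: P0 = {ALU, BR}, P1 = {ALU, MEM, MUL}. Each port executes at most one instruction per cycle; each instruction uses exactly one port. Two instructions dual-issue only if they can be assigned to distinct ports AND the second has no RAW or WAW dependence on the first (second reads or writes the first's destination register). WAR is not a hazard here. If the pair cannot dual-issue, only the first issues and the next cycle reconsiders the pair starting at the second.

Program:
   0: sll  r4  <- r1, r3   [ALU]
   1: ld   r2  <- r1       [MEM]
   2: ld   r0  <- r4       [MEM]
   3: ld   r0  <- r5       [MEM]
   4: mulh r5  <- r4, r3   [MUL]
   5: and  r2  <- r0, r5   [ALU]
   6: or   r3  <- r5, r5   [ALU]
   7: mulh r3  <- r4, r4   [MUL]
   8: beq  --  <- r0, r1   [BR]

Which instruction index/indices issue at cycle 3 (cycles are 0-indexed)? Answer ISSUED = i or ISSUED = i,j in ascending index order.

0. sll.ALU+ld.MEM @i0&i1  | dual
1. ld.MEM @i2  | no-port MEM/MEM
2. ld.MEM @i3  | no-port MEM/MUL
3. mulh.MUL @i4  | RAW r5
4. and.ALU+or.ALU @i5&i6  | dual
5. mulh.MUL+beq.BR @i7&i8  | dual

ISSUED = 4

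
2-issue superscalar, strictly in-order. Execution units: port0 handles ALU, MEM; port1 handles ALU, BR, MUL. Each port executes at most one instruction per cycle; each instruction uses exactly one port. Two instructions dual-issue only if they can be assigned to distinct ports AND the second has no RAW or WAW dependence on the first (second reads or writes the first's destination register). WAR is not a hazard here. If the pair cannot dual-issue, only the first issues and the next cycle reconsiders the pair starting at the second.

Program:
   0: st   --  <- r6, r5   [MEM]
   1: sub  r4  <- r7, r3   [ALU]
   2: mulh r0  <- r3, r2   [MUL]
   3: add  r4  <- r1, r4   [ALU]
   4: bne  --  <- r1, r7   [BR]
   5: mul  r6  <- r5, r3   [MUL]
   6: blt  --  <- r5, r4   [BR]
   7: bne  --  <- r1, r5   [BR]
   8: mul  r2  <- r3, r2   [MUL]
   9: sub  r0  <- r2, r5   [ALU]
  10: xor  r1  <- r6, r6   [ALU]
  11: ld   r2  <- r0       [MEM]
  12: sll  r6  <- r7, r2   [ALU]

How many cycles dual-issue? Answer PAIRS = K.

PAIRS = 3

0. st;sub @i0/i1  | dual
1. mulh;add @i2/i3  | dual
2. bne @i4  | no-port BR/MUL
3. mul @i5  | no-port MUL/BR
4. blt @i6  | no-port BR/BR
5. bne @i7  | no-port BR/MUL
6. mul @i8  | RAW r2
7. sub;xor @i9/i10  | dual
8. ld @i11  | RAW r2
9. sll @i12  | tail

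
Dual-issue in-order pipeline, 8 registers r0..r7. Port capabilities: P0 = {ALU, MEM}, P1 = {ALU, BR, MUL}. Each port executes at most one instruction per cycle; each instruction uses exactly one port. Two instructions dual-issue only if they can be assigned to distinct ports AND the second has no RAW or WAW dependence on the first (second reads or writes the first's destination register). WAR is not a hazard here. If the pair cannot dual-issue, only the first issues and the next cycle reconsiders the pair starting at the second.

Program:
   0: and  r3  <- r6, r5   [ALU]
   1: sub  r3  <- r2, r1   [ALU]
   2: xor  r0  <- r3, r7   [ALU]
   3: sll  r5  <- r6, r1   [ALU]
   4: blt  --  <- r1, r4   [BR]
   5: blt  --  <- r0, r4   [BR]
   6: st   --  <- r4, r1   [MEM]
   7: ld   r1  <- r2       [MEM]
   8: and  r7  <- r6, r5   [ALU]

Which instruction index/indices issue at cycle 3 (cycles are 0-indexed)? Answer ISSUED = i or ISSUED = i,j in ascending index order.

ISSUED = 4

0. and @i0  | WAW r3
1. sub @i1  | RAW r3
2. xor+sll @i2&i3  | dual
3. blt @i4  | no-port BR/BR
4. blt+st @i5&i6  | dual
5. ld+and @i7&i8  | dual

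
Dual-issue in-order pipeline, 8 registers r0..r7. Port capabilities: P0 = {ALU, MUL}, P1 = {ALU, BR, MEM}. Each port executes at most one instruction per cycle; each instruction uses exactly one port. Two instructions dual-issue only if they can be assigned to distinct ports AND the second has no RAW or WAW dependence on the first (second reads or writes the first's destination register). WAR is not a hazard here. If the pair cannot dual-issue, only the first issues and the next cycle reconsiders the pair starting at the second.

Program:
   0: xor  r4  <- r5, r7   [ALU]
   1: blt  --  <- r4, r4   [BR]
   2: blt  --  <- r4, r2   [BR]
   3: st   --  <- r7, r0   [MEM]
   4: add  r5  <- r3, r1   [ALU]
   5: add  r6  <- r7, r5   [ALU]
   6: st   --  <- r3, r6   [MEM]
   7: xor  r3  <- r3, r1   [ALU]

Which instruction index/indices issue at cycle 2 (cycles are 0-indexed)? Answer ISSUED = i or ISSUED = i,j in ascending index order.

ISSUED = 2

t=0 i0:xor ; RAW r4
t=1 i1:blt ; no-port BR/BR
t=2 i2:blt ; no-port BR/MEM
t=3 i3,i4:st add ; dual
t=4 i5:add ; RAW r6
t=5 i6,i7:st xor ; dual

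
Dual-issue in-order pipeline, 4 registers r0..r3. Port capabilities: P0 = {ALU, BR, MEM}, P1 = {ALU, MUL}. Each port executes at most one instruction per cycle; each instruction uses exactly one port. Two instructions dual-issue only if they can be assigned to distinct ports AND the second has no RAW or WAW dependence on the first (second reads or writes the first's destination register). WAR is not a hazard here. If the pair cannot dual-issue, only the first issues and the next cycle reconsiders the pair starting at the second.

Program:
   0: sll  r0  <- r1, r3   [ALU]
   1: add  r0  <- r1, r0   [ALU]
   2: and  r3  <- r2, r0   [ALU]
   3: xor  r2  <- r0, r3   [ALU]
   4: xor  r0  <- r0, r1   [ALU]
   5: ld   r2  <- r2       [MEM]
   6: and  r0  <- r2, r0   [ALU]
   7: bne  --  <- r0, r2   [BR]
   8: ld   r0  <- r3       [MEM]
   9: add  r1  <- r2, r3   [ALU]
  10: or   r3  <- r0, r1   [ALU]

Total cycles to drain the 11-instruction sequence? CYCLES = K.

CYCLES = 9

[0] i0  sll.ALU  -- RAW+WAW r0
[1] i1  add.ALU  -- RAW r0
[2] i2  and.ALU  -- RAW r3
[3] i3,i4  xor.ALU xor.ALU  -- pair
[4] i5  ld.MEM  -- RAW r2
[5] i6  and.ALU  -- RAW r0
[6] i7  bne.BR  -- no-port BR/MEM
[7] i8,i9  ld.MEM add.ALU  -- pair
[8] i10  or.ALU  -- tail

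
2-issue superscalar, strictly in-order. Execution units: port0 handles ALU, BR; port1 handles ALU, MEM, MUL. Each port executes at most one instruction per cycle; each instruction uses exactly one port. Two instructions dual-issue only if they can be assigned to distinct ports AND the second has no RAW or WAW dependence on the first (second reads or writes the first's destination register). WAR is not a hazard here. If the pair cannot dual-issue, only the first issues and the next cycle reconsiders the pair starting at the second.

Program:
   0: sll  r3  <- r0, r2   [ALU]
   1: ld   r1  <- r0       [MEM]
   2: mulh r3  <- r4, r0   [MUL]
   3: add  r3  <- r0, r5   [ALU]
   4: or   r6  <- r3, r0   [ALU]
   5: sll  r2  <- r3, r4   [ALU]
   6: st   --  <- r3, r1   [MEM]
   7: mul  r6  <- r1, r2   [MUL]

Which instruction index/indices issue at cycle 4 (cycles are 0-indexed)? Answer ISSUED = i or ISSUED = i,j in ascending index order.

c0: i0/i1 sll/ld  pair
c1: i2 mulh  WAW r3
c2: i3 add  RAW r3
c3: i4/i5 or/sll  pair
c4: i6 st  no-port MEM/MUL
c5: i7 mul  tail

ISSUED = 6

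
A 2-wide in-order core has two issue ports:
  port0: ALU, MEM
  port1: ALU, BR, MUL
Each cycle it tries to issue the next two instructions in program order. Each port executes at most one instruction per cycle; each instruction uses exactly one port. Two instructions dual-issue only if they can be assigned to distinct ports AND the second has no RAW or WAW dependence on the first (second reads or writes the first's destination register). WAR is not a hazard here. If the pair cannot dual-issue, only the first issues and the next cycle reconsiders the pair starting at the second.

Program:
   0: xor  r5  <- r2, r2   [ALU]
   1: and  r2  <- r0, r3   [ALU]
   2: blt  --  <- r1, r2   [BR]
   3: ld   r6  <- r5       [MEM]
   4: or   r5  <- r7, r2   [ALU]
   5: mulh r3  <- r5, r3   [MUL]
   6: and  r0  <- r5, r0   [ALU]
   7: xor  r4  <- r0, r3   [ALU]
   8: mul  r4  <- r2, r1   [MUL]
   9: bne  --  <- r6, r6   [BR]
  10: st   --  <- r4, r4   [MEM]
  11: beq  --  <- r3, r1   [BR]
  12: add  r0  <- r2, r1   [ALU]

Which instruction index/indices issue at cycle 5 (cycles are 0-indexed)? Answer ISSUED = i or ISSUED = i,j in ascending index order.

ISSUED = 8

[0] i0+i1  xor/and  -- dual
[1] i2+i3  blt/ld  -- dual
[2] i4  or  -- RAW r5
[3] i5+i6  mulh/and  -- dual
[4] i7  xor  -- WAW r4
[5] i8  mul  -- no-port MUL/BR
[6] i9+i10  bne/st  -- dual
[7] i11+i12  beq/add  -- dual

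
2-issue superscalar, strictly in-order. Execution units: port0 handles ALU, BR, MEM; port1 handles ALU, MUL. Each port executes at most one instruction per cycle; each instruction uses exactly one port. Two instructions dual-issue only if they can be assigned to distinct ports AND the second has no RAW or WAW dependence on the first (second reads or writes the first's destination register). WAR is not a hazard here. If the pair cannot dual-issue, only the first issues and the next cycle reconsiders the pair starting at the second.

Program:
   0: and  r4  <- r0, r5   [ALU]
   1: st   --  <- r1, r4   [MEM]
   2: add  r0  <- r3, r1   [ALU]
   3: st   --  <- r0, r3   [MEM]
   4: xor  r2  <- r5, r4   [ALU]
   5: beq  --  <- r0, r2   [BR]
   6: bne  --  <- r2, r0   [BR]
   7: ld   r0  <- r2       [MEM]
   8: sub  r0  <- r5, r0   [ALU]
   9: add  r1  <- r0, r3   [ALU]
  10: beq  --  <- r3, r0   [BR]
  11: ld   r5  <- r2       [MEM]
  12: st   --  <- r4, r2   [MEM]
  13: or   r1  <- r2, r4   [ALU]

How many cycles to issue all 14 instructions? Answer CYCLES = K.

CYCLES = 10

t=0 i0:and.ALU ; RAW r4
t=1 i1+i2:st.MEM add.ALU ; 2-wide
t=2 i3+i4:st.MEM xor.ALU ; 2-wide
t=3 i5:beq.BR ; no-port BR/BR
t=4 i6:bne.BR ; no-port BR/MEM
t=5 i7:ld.MEM ; RAW+WAW r0
t=6 i8:sub.ALU ; RAW r0
t=7 i9+i10:add.ALU beq.BR ; 2-wide
t=8 i11:ld.MEM ; no-port MEM/MEM
t=9 i12+i13:st.MEM or.ALU ; 2-wide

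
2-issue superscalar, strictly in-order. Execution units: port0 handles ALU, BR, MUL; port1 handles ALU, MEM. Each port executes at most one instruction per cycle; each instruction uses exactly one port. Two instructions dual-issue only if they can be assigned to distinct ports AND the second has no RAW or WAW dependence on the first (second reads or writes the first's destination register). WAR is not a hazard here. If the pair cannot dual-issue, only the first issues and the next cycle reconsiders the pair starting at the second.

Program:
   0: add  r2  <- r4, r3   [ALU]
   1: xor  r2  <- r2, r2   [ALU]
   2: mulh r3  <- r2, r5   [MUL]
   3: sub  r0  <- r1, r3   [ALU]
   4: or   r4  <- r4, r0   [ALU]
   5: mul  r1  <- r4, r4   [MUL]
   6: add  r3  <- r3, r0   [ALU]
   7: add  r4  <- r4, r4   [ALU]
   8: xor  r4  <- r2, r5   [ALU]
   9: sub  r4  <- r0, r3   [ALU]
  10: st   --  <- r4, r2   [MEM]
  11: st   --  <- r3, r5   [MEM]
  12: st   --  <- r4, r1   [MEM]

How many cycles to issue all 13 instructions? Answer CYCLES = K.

CYCLES = 12

c0: i0 add  RAW+WAW r2
c1: i1 xor  RAW r2
c2: i2 mulh  RAW r3
c3: i3 sub  RAW r0
c4: i4 or  RAW r4
c5: i5+i6 mul+add  dual
c6: i7 add  WAW r4
c7: i8 xor  WAW r4
c8: i9 sub  RAW r4
c9: i10 st  no-port MEM/MEM
c10: i11 st  no-port MEM/MEM
c11: i12 st  tail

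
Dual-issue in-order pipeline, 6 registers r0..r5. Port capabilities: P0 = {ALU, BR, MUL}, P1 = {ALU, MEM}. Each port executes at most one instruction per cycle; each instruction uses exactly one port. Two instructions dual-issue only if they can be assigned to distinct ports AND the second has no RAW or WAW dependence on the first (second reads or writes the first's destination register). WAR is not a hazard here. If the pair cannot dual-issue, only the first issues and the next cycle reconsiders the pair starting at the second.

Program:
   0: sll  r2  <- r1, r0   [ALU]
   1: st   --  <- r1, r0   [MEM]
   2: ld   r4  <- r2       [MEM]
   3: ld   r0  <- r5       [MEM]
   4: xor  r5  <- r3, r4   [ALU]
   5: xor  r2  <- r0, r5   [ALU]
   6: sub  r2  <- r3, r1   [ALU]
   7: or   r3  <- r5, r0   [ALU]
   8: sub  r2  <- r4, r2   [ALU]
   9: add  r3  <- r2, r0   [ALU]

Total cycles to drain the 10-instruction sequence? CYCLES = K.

  cy0 -> i0/i1 (sll;st) pair
  cy1 -> i2 (ld) no-port MEM/MEM
  cy2 -> i3/i4 (ld;xor) pair
  cy3 -> i5 (xor) WAW r2
  cy4 -> i6/i7 (sub;or) pair
  cy5 -> i8 (sub) RAW r2
  cy6 -> i9 (add) tail

CYCLES = 7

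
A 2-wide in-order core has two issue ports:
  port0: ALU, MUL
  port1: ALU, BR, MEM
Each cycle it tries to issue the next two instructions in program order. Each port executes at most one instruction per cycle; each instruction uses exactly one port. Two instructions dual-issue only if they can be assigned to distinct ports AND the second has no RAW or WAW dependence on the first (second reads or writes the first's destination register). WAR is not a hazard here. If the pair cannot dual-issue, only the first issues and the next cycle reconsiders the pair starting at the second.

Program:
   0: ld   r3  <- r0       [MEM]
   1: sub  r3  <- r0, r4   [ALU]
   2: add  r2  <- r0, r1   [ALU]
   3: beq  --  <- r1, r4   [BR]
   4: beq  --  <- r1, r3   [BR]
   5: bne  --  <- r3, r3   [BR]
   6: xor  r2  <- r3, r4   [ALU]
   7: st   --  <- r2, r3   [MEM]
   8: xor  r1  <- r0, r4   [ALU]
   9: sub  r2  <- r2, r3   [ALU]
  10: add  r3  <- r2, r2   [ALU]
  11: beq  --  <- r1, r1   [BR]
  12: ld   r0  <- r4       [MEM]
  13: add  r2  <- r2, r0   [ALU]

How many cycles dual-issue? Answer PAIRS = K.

PAIRS = 4

[0] i0  ld.MEM  -- WAW r3
[1] i1,i2  sub.ALU;add.ALU  -- pair
[2] i3  beq.BR  -- no-port BR/BR
[3] i4  beq.BR  -- no-port BR/BR
[4] i5,i6  bne.BR;xor.ALU  -- pair
[5] i7,i8  st.MEM;xor.ALU  -- pair
[6] i9  sub.ALU  -- RAW r2
[7] i10,i11  add.ALU;beq.BR  -- pair
[8] i12  ld.MEM  -- RAW r0
[9] i13  add.ALU  -- tail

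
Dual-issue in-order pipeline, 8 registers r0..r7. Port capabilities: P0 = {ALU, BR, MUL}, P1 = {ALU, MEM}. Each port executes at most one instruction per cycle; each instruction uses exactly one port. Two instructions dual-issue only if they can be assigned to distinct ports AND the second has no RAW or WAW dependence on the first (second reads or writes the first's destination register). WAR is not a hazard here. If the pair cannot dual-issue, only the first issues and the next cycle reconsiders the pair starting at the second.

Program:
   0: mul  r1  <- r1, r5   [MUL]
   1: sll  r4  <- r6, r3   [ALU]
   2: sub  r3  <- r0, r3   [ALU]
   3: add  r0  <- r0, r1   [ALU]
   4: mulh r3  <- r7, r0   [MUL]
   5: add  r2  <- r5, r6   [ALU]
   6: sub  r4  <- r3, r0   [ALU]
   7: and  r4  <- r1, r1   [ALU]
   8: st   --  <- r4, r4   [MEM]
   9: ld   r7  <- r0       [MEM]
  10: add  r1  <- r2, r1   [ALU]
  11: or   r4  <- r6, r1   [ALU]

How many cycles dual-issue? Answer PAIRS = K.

PAIRS = 4

  cy0 -> i0,i1 (mul.MUL sll.ALU) pair
  cy1 -> i2,i3 (sub.ALU add.ALU) pair
  cy2 -> i4,i5 (mulh.MUL add.ALU) pair
  cy3 -> i6 (sub.ALU) WAW r4
  cy4 -> i7 (and.ALU) RAW r4
  cy5 -> i8 (st.MEM) no-port MEM/MEM
  cy6 -> i9,i10 (ld.MEM add.ALU) pair
  cy7 -> i11 (or.ALU) tail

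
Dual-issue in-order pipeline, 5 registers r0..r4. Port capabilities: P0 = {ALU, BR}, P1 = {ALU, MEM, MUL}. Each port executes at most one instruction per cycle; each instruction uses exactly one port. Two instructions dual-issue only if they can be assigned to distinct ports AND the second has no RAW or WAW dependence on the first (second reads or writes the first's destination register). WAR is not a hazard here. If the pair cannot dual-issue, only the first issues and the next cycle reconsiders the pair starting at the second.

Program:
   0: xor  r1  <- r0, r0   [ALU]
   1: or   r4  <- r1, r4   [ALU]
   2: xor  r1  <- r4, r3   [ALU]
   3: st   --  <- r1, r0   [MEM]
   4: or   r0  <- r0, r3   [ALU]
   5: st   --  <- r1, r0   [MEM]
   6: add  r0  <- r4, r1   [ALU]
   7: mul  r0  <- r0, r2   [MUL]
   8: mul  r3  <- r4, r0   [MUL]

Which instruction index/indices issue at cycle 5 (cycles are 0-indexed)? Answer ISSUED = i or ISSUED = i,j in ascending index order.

ISSUED = 7

[0] i0  xor.ALU  -- RAW r1
[1] i1  or.ALU  -- RAW r4
[2] i2  xor.ALU  -- RAW r1
[3] i3+i4  st.MEM;or.ALU  -- pair
[4] i5+i6  st.MEM;add.ALU  -- pair
[5] i7  mul.MUL  -- no-port MUL/MUL
[6] i8  mul.MUL  -- tail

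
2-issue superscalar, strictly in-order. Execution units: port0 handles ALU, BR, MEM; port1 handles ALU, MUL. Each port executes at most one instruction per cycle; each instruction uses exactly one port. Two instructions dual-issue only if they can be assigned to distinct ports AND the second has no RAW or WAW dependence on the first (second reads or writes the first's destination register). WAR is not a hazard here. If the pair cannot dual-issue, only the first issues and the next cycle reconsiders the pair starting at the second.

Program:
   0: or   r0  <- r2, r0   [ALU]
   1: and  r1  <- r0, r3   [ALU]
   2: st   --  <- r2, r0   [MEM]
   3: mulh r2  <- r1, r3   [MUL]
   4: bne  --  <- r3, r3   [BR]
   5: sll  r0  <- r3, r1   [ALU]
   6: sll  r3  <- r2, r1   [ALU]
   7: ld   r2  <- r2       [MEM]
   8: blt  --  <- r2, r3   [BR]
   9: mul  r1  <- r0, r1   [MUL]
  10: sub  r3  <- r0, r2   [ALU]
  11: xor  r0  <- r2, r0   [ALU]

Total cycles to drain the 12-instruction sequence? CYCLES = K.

CYCLES = 7

c0: i0 or.ALU  RAW r0
c1: i1/i2 and.ALU/st.MEM  2-wide
c2: i3/i4 mulh.MUL/bne.BR  2-wide
c3: i5/i6 sll.ALU/sll.ALU  2-wide
c4: i7 ld.MEM  no-port MEM/BR
c5: i8/i9 blt.BR/mul.MUL  2-wide
c6: i10/i11 sub.ALU/xor.ALU  2-wide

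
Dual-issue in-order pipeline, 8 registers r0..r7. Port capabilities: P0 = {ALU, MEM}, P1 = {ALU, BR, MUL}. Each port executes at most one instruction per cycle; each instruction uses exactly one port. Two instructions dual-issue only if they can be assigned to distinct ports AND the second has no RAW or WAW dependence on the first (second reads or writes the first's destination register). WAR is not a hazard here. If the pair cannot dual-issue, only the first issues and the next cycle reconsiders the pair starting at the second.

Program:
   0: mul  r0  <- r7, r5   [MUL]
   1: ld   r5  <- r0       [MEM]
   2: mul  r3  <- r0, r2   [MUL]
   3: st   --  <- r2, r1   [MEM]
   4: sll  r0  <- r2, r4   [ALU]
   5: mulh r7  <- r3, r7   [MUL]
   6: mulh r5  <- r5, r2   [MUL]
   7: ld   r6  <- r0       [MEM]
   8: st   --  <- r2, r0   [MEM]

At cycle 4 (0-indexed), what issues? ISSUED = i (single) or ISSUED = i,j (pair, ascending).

  cy0 -> i0 (mul) RAW r0
  cy1 -> i1/i2 (ld mul) 2-wide
  cy2 -> i3/i4 (st sll) 2-wide
  cy3 -> i5 (mulh) no-port MUL/MUL
  cy4 -> i6/i7 (mulh ld) 2-wide
  cy5 -> i8 (st) tail

ISSUED = 6,7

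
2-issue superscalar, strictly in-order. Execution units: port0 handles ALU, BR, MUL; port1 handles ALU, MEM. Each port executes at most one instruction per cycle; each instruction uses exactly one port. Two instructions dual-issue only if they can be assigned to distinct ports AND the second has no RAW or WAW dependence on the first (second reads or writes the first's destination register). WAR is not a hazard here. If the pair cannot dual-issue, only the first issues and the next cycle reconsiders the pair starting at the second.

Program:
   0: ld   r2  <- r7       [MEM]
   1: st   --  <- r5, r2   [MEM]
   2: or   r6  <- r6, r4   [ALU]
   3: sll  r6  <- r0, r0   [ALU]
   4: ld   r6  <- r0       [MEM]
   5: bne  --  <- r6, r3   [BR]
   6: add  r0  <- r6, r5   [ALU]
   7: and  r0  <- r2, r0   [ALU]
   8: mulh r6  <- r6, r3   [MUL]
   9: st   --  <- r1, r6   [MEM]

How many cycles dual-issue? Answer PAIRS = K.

PAIRS = 3

t=0 i0:ld.MEM ; no-port MEM/MEM
t=1 i1,i2:st.MEM+or.ALU ; 2-wide
t=2 i3:sll.ALU ; WAW r6
t=3 i4:ld.MEM ; RAW r6
t=4 i5,i6:bne.BR+add.ALU ; 2-wide
t=5 i7,i8:and.ALU+mulh.MUL ; 2-wide
t=6 i9:st.MEM ; tail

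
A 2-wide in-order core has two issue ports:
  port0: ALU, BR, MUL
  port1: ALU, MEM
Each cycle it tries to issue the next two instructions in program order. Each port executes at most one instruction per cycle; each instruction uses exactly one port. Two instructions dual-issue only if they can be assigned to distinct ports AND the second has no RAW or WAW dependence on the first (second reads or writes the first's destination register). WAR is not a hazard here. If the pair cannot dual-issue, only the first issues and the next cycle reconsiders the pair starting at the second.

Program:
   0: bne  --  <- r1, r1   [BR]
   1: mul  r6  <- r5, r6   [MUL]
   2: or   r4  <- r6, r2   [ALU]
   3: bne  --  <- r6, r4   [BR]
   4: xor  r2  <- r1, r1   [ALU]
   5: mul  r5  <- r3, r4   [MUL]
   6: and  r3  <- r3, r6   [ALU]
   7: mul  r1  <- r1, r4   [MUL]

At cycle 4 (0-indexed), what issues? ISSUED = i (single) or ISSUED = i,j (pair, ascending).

ISSUED = 5,6

c0: i0 bne  no-port BR/MUL
c1: i1 mul  RAW r6
c2: i2 or  RAW r4
c3: i3&i4 bne;xor  pair
c4: i5&i6 mul;and  pair
c5: i7 mul  tail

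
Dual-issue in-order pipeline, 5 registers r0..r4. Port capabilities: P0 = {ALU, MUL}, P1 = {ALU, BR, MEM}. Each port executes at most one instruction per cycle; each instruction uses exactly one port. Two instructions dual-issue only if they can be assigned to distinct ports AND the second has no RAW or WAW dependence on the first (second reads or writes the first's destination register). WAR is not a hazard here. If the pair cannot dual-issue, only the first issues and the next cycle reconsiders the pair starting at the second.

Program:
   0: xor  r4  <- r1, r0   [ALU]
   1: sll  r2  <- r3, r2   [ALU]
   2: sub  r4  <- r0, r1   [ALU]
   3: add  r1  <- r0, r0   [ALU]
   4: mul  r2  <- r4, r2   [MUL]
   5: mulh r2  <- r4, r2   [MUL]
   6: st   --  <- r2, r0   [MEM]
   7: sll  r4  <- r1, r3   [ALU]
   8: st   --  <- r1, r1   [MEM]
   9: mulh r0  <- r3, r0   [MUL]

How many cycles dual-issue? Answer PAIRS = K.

t=0 i0/i1:xor.ALU/sll.ALU ; pair
t=1 i2/i3:sub.ALU/add.ALU ; pair
t=2 i4:mul.MUL ; no-port MUL/MUL
t=3 i5:mulh.MUL ; RAW r2
t=4 i6/i7:st.MEM/sll.ALU ; pair
t=5 i8/i9:st.MEM/mulh.MUL ; pair

PAIRS = 4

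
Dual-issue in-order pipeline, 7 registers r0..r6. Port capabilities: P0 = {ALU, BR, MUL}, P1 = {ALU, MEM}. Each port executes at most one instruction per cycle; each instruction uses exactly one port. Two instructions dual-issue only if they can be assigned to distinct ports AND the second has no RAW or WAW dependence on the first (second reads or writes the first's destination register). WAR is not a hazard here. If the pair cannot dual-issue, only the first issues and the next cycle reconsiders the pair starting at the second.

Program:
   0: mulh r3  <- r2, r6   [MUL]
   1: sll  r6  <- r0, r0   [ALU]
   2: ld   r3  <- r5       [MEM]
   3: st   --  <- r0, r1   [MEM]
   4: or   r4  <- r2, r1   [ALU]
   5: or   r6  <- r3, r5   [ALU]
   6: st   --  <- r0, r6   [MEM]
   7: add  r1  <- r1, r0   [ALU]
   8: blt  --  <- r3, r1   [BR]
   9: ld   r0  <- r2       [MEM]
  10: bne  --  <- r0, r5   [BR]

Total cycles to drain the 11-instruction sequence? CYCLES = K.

CYCLES = 7

  cy0 -> i0,i1 (mulh/sll) pair
  cy1 -> i2 (ld) no-port MEM/MEM
  cy2 -> i3,i4 (st/or) pair
  cy3 -> i5 (or) RAW r6
  cy4 -> i6,i7 (st/add) pair
  cy5 -> i8,i9 (blt/ld) pair
  cy6 -> i10 (bne) tail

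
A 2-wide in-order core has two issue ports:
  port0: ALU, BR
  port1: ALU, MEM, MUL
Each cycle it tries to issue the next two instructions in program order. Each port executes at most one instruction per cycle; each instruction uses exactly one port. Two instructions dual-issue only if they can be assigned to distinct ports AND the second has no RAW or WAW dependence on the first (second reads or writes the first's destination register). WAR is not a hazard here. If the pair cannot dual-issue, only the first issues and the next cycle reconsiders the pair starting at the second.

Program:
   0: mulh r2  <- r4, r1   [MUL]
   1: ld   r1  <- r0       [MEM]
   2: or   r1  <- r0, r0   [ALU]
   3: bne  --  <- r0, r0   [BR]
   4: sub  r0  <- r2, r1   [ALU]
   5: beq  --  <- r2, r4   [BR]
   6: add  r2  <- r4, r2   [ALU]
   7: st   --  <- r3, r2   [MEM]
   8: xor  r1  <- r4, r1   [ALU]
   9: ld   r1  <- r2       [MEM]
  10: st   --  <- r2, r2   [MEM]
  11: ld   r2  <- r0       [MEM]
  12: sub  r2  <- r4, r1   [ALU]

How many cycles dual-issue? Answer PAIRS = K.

PAIRS = 3

[0] i0  mulh.MUL  -- no-port MUL/MEM
[1] i1  ld.MEM  -- WAW r1
[2] i2+i3  or.ALU bne.BR  -- dual
[3] i4+i5  sub.ALU beq.BR  -- dual
[4] i6  add.ALU  -- RAW r2
[5] i7+i8  st.MEM xor.ALU  -- dual
[6] i9  ld.MEM  -- no-port MEM/MEM
[7] i10  st.MEM  -- no-port MEM/MEM
[8] i11  ld.MEM  -- WAW r2
[9] i12  sub.ALU  -- tail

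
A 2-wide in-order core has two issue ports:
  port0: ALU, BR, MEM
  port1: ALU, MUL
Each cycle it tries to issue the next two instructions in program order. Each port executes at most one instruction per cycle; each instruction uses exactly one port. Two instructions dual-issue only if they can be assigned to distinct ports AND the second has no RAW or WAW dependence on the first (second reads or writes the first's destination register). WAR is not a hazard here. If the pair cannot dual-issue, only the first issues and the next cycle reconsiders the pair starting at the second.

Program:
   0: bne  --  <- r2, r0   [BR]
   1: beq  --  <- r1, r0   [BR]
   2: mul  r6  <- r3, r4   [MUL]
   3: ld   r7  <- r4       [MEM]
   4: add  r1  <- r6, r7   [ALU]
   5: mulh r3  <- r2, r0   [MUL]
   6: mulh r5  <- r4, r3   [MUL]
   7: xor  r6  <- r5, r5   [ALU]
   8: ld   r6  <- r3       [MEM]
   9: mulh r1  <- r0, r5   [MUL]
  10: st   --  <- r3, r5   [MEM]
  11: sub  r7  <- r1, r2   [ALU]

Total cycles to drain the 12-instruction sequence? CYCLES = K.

CYCLES = 8

#0 head=0: bne i0 no-port BR/BR
#1 head=1: beq mul i1+i2 2-wide
#2 head=3: ld i3 RAW r7
#3 head=4: add mulh i4+i5 2-wide
#4 head=6: mulh i6 RAW r5
#5 head=7: xor i7 WAW r6
#6 head=8: ld mulh i8+i9 2-wide
#7 head=10: st sub i10+i11 2-wide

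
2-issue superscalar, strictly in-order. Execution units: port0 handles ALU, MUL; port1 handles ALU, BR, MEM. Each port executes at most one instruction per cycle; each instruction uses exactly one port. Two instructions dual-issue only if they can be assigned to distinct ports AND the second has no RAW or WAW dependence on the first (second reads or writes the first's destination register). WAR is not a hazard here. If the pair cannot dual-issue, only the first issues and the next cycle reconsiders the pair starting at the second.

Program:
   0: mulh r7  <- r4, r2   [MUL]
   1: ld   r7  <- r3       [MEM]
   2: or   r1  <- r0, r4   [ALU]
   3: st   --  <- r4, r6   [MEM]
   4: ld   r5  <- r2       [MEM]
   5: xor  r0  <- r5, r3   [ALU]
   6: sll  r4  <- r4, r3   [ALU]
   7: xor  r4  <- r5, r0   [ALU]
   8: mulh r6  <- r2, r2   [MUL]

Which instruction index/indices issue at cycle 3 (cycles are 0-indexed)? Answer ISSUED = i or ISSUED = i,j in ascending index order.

c0: i0 mulh  WAW r7
c1: i1&i2 ld+or  2-wide
c2: i3 st  no-port MEM/MEM
c3: i4 ld  RAW r5
c4: i5&i6 xor+sll  2-wide
c5: i7&i8 xor+mulh  2-wide

ISSUED = 4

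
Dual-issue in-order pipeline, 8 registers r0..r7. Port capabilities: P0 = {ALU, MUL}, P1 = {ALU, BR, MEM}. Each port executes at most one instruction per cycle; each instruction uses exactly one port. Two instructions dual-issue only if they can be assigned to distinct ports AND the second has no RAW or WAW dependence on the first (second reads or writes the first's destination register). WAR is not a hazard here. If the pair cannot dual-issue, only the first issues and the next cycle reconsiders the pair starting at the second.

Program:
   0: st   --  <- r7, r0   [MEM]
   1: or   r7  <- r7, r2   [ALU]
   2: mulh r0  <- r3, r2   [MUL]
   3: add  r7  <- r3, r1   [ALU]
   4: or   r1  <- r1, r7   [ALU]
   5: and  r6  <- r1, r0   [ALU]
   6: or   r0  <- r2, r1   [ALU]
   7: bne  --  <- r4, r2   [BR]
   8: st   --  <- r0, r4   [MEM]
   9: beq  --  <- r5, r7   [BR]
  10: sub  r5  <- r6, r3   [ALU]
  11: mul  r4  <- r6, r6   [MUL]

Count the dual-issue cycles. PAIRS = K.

[0] i0&i1  st.MEM+or.ALU  -- pair
[1] i2&i3  mulh.MUL+add.ALU  -- pair
[2] i4  or.ALU  -- RAW r1
[3] i5&i6  and.ALU+or.ALU  -- pair
[4] i7  bne.BR  -- no-port BR/MEM
[5] i8  st.MEM  -- no-port MEM/BR
[6] i9&i10  beq.BR+sub.ALU  -- pair
[7] i11  mul.MUL  -- tail

PAIRS = 4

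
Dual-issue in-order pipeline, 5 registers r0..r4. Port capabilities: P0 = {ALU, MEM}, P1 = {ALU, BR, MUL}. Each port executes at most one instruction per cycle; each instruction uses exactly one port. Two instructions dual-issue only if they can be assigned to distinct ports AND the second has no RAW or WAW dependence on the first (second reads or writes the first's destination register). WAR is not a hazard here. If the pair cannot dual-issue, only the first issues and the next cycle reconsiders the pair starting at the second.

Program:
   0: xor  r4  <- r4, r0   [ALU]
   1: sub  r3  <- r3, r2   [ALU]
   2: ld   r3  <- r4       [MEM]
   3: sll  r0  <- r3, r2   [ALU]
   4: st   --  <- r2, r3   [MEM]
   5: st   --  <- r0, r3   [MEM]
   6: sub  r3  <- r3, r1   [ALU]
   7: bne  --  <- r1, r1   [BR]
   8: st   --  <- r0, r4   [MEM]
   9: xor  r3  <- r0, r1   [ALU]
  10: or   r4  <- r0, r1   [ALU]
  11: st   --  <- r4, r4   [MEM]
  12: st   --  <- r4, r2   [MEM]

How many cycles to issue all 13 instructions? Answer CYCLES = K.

CYCLES = 8

c0: i0&i1 xor sub  dual
c1: i2 ld  RAW r3
c2: i3&i4 sll st  dual
c3: i5&i6 st sub  dual
c4: i7&i8 bne st  dual
c5: i9&i10 xor or  dual
c6: i11 st  no-port MEM/MEM
c7: i12 st  tail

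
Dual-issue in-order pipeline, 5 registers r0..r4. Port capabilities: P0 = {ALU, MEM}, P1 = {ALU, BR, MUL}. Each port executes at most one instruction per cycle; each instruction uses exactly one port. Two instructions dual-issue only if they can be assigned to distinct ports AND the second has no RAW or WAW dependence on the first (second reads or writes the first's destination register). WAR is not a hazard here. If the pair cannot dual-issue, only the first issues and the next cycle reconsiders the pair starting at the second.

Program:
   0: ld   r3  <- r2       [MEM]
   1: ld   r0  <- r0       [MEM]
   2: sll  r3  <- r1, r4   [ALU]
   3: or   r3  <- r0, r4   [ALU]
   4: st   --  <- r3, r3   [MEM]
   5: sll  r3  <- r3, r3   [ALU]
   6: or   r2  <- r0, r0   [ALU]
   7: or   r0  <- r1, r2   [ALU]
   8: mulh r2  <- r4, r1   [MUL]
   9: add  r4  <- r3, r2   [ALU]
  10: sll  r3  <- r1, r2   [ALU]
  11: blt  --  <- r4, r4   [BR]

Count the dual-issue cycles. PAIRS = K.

  cy0 -> i0 (ld) no-port MEM/MEM
  cy1 -> i1,i2 (ld sll) 2-wide
  cy2 -> i3 (or) RAW r3
  cy3 -> i4,i5 (st sll) 2-wide
  cy4 -> i6 (or) RAW r2
  cy5 -> i7,i8 (or mulh) 2-wide
  cy6 -> i9,i10 (add sll) 2-wide
  cy7 -> i11 (blt) tail

PAIRS = 4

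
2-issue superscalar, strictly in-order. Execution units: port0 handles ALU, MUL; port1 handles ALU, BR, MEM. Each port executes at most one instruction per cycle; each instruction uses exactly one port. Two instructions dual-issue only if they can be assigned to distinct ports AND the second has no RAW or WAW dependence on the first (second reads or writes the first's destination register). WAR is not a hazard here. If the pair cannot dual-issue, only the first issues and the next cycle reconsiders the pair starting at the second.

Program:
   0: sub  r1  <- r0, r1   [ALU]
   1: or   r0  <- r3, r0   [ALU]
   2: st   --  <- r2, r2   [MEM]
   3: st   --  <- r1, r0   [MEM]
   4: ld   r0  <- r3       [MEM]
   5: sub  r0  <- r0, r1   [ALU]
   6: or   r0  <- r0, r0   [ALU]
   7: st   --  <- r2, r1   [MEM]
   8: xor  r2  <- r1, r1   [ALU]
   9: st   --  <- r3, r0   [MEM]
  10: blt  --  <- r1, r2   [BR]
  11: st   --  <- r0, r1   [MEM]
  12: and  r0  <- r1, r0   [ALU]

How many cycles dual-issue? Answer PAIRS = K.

PAIRS = 4

[0] i0,i1  sub.ALU or.ALU  -- dual
[1] i2  st.MEM  -- no-port MEM/MEM
[2] i3  st.MEM  -- no-port MEM/MEM
[3] i4  ld.MEM  -- RAW+WAW r0
[4] i5  sub.ALU  -- RAW+WAW r0
[5] i6,i7  or.ALU st.MEM  -- dual
[6] i8,i9  xor.ALU st.MEM  -- dual
[7] i10  blt.BR  -- no-port BR/MEM
[8] i11,i12  st.MEM and.ALU  -- dual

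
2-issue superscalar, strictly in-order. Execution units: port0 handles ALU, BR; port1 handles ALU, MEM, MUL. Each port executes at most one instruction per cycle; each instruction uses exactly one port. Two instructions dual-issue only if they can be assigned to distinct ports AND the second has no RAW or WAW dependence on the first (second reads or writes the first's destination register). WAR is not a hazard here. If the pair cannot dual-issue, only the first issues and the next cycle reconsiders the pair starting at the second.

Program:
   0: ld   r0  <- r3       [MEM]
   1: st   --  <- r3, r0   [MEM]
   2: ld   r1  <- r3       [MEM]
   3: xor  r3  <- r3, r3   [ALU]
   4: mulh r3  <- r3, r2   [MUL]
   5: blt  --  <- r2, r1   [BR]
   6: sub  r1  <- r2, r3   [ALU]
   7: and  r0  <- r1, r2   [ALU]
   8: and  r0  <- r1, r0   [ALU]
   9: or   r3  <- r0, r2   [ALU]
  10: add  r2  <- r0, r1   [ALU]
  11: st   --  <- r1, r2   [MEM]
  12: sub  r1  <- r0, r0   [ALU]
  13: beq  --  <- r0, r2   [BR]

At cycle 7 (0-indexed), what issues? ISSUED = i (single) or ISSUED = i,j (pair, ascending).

c0: i0 ld.MEM  no-port MEM/MEM
c1: i1 st.MEM  no-port MEM/MEM
c2: i2+i3 ld.MEM+xor.ALU  dual
c3: i4+i5 mulh.MUL+blt.BR  dual
c4: i6 sub.ALU  RAW r1
c5: i7 and.ALU  RAW+WAW r0
c6: i8 and.ALU  RAW r0
c7: i9+i10 or.ALU+add.ALU  dual
c8: i11+i12 st.MEM+sub.ALU  dual
c9: i13 beq.BR  tail

ISSUED = 9,10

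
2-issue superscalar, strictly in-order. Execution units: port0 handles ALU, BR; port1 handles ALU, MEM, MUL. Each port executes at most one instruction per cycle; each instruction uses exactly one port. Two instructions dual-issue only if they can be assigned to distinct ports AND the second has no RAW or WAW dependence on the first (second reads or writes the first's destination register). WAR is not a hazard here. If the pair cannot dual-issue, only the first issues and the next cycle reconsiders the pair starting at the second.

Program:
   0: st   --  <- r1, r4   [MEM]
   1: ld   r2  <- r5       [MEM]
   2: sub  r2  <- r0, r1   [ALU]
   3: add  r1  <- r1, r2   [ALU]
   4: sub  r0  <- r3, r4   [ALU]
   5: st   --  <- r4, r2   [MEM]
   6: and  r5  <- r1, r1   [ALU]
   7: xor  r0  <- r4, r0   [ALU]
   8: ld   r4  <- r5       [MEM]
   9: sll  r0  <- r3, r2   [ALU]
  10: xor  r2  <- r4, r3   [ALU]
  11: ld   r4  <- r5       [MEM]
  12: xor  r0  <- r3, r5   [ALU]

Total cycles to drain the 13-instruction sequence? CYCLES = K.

CYCLES = 8

[0] i0  st  -- no-port MEM/MEM
[1] i1  ld  -- WAW r2
[2] i2  sub  -- RAW r2
[3] i3/i4  add+sub  -- 2-wide
[4] i5/i6  st+and  -- 2-wide
[5] i7/i8  xor+ld  -- 2-wide
[6] i9/i10  sll+xor  -- 2-wide
[7] i11/i12  ld+xor  -- 2-wide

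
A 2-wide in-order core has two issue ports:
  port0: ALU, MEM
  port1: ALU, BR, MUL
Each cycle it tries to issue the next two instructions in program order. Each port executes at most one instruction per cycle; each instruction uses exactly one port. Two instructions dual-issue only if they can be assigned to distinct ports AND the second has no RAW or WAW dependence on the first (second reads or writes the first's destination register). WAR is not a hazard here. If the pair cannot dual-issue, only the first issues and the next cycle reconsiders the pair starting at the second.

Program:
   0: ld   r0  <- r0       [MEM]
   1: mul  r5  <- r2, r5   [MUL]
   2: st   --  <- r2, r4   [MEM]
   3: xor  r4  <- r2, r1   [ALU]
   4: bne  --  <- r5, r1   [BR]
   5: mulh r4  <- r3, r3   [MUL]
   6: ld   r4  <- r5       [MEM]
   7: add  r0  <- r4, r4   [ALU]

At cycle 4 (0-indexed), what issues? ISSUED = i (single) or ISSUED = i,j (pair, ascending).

ISSUED = 6

t=0 i0&i1:ld.MEM mul.MUL ; dual
t=1 i2&i3:st.MEM xor.ALU ; dual
t=2 i4:bne.BR ; no-port BR/MUL
t=3 i5:mulh.MUL ; WAW r4
t=4 i6:ld.MEM ; RAW r4
t=5 i7:add.ALU ; tail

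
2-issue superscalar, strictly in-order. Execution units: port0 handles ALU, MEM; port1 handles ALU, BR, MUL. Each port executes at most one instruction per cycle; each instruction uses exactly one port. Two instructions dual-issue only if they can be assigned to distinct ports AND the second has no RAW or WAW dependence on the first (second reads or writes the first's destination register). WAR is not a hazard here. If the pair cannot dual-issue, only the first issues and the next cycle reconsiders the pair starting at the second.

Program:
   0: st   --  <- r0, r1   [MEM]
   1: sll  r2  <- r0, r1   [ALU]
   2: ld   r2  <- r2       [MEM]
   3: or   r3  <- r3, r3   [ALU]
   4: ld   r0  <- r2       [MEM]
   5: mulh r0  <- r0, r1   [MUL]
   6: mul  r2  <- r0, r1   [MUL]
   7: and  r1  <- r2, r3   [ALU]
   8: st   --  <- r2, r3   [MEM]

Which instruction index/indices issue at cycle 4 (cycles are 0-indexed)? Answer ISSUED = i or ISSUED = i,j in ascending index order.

ISSUED = 6

#0 head=0: st.MEM+sll.ALU i0/i1 pair
#1 head=2: ld.MEM+or.ALU i2/i3 pair
#2 head=4: ld.MEM i4 RAW+WAW r0
#3 head=5: mulh.MUL i5 no-port MUL/MUL
#4 head=6: mul.MUL i6 RAW r2
#5 head=7: and.ALU+st.MEM i7/i8 pair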